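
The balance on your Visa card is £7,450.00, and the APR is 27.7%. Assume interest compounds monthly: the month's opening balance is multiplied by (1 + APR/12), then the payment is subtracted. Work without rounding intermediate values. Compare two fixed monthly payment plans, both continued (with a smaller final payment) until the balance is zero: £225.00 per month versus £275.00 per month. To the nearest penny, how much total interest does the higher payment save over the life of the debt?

Monthly rate r = 27.7%/12 = 2.30833% = 0.0230833.
At £225.00/mo: n = ⌈−ln(1 − rB₀/P)/ln(1+r)⌉ = 64 payments (last £74.90); total interest = total paid − £7,450.00 = £6,799.90.
At £275.00/mo: 44 payments (last £5.59); total interest £4,380.59.
Interest saved = £6,799.90 − £4,380.59 = £2,419.31.

£2,419.31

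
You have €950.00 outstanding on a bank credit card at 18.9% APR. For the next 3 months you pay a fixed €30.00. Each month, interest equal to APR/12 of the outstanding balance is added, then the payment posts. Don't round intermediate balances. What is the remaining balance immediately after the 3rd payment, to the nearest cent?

€904.17

Monthly rate r = 18.9%/12 = 1.575% = 0.01575.
Each month: B ← B·(1+r) − €30.00.
Month 1: interest €14.96; balance after payment €934.96.
Month 2: interest €14.73; balance after payment €919.69.
Month 3: interest €14.49; balance after payment €904.17.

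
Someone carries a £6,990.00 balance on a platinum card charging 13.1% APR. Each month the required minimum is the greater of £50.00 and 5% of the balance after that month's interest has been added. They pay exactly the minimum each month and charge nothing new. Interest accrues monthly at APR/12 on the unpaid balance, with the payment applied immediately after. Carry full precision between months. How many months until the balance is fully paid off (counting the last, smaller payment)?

71 months

Monthly rate r = 13.1%/12 = 1.09167% = 0.0109167.
While 5% of the post-interest balance exceeds £50.00, each month B ← (B·(1+r))·(1 − 0.05), i.e. B shrinks by the factor (1+r)·0.95 = 0.96037.
This holds for months 1–49. Entering month 50 the balance is £963.80; 5% of the post-interest balance is now below £50.00, so the flat £50.00 minimum applies from here.
From month 50 a fixed £50.00 at rate r clears £963.80 in 22 more payments. Total: 49 + 22 = 71 months.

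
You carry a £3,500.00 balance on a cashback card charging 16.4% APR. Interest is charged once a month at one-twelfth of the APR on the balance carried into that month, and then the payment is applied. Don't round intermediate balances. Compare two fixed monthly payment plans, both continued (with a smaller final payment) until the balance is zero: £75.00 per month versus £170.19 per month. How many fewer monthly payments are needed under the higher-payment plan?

Monthly rate r = 16.4%/12 = 1.36667% = 0.0136667.
At £75.00/mo: n = ⌈−ln(1 − rB₀/P)/ln(1+r)⌉ = 75 payments (last £60.92); total interest = total paid − £3,500.00 = £2,110.92.
At £170.19/mo: 25 payments (last £52.86); total interest £637.42.
Payments saved = 75 − 25 = 50.

50 fewer payments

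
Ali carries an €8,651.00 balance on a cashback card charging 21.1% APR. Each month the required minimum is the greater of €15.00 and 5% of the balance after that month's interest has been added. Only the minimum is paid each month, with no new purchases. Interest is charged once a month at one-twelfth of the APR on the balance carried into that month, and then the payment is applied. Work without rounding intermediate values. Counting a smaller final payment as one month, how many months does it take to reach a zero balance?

125 months

Monthly rate r = 21.1%/12 = 1.75833% = 0.0175833.
While 5% of the post-interest balance exceeds €15.00, each month B ← (B·(1+r))·(1 − 0.05), i.e. B shrinks by the factor (1+r)·0.95 = 0.9667.
This holds for months 1–100. Entering month 101 the balance is €292.70; 5% of the post-interest balance is now below €15.00, so the flat €15.00 minimum applies from here.
From month 101 a fixed €15.00 at rate r clears €292.70 in 25 more payments. Total: 100 + 25 = 125 months.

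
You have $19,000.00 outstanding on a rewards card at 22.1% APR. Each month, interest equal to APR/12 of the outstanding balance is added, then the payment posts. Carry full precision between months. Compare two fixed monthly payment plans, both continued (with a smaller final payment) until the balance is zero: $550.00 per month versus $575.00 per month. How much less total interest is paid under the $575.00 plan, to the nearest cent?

Monthly rate r = 22.1%/12 = 1.84167% = 0.0184167.
At $550.00/mo: n = ⌈−ln(1 − rB₀/P)/ln(1+r)⌉ = 56 payments (last $226.71); total interest = total paid − $19,000.00 = $11,476.71.
At $575.00/mo: 52 payments (last $227.91); total interest $10,552.91.
Interest saved = $11,476.71 − $10,552.91 = $923.80.

$923.80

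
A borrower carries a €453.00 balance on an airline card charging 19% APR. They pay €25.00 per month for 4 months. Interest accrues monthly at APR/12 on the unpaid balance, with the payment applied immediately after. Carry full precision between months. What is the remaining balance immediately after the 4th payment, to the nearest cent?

€379.98

Monthly rate r = 19%/12 = 1.58333% = 0.0158333.
Each month: B ← B·(1+r) − €25.00.
Month 1: interest €7.17; balance after payment €435.17.
Month 2: interest €6.89; balance after payment €417.06.
Month 3: interest €6.60; balance after payment €398.67.
Month 4: interest €6.31; balance after payment €379.98.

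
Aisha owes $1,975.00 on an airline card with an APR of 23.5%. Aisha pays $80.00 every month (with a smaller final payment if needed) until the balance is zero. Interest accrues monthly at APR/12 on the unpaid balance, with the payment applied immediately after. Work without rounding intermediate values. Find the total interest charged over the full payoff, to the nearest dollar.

Monthly rate r = 23.5%/12 = 1.95833% = 0.0195833.
Payoff takes n = ⌈−ln(1 − rB₀/P)/ln(1+r)⌉ = ⌈34.062⌉ = 35 payments; the last is $5.04.
Total paid = 34·$80.00 + $5.04 = $2,725.04.
Total interest = total paid − principal = $2,725.04 − $1,975.00 = $750.04.

$750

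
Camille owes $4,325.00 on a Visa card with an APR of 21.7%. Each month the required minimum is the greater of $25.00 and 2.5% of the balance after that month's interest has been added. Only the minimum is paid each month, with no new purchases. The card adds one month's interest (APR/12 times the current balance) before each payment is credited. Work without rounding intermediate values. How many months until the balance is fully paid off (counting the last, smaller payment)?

Monthly rate r = 21.7%/12 = 1.80833% = 0.0180833.
While 2.5% of the post-interest balance exceeds $25.00, each month B ← (B·(1+r))·(1 − 0.025), i.e. B shrinks by the factor (1+r)·0.975 = 0.99263.
This holds for months 1–201. Entering month 202 the balance is $978.05; 2.5% of the post-interest balance is now below $25.00, so the flat $25.00 minimum applies from here.
From month 202 a fixed $25.00 at rate r clears $978.05 in 69 more payments. Total: 201 + 69 = 270 months.

270 months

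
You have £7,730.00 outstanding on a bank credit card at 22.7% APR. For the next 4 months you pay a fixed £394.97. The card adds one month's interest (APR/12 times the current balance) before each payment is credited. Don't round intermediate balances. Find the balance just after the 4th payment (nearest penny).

£6,706.43

Monthly rate r = 22.7%/12 = 1.89167% = 0.0189167.
Each month: B ← B·(1+r) − £394.97.
Month 1: interest £146.23; balance after payment £7,481.26.
Month 2: interest £141.52; balance after payment £7,227.81.
Month 3: interest £136.73; balance after payment £6,969.56.
Month 4: interest £131.84; balance after payment £6,706.43.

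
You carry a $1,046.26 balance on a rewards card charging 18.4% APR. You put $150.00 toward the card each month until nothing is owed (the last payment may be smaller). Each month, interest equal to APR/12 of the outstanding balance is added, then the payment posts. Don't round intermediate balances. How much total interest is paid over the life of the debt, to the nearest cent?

Monthly rate r = 18.4%/12 = 1.53333% = 0.0153333.
Payoff takes n = ⌈−ln(1 − rB₀/P)/ln(1+r)⌉ = ⌈7.433⌉ = 8 payments; the last is $65.29.
Total paid = 7·$150.00 + $65.29 = $1,115.29.
Total interest = total paid − principal = $1,115.29 − $1,046.26 = $69.03.

$69.03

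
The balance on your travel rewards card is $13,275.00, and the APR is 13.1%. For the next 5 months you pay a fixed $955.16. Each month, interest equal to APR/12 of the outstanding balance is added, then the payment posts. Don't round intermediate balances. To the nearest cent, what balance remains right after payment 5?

Monthly rate r = 13.1%/12 = 1.09167% = 0.0109167.
Each month: B ← B·(1+r) − $955.16.
Month 1: interest $144.92; balance after payment $12,464.76.
Month 2: interest $136.07; balance after payment $11,645.67.
Month 3: interest $127.13; balance after payment $10,817.64.
Month 4: interest $118.09; balance after payment $9,980.58.
Month 5: interest $108.95; balance after payment $9,134.37.

$9,134.37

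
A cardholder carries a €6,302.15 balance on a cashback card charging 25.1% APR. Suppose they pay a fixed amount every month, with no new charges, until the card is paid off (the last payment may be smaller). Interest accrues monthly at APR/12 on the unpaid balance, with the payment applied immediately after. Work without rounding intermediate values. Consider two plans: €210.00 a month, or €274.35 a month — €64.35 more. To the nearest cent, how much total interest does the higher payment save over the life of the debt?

Monthly rate r = 25.1%/12 = 2.09167% = 0.0209167.
At €210.00/mo: n = ⌈−ln(1 − rB₀/P)/ln(1+r)⌉ = 48 payments (last €154.12); total interest = total paid − €6,302.15 = €3,721.97.
At €274.35/mo: 32 payments (last €174.59); total interest €2,377.29.
Interest saved = €3,721.97 − €2,377.29 = €1,344.68.

€1,344.68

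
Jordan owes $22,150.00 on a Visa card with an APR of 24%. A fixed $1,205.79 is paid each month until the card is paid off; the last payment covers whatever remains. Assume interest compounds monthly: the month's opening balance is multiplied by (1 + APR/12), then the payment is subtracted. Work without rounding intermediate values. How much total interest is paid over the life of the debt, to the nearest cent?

$5,733.47

Monthly rate r = 24%/12 = 2% = 0.02.
Payoff takes n = ⌈−ln(1 − rB₀/P)/ln(1+r)⌉ = ⌈23.124⌉ = 24 payments; the last is $150.30.
Total paid = 23·$1,205.79 + $150.30 = $27,883.47.
Total interest = total paid − principal = $27,883.47 − $22,150.00 = $5,733.47.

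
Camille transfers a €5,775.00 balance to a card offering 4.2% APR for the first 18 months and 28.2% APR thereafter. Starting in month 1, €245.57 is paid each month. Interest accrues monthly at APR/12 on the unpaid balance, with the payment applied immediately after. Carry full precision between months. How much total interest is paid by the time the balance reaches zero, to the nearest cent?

Promo months 1–18 at r₀ = 4.2%/12 = 0.0035; months 19+ at r₁ = 28.2%/12 = 0.0235.
After month 18: iterate B ← B·(1+r₀) − €245.57 for 18 months → €1,595.60.
Then at r₁ with €245.57/mo: n₂ = −ln(1 − r₁·B/P)/ln(1+r₁) ≈ 7.13 → 8 more payments.
Total paid = 25·€245.57 + €33.05 = €6,172.30; interest = €6,172.30 − €5,775.00 = €397.30.

€397.30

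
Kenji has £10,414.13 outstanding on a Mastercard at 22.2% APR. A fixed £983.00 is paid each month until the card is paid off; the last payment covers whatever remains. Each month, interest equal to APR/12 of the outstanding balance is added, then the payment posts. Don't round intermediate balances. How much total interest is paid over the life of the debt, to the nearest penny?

£1,284.87

Monthly rate r = 22.2%/12 = 1.85% = 0.0185.
Payoff takes n = ⌈−ln(1 − rB₀/P)/ln(1+r)⌉ = ⌈11.901⌉ = 12 payments; the last is £886.00.
Total paid = 11·£983.00 + £886.00 = £11,699.00.
Total interest = total paid − principal = £11,699.00 − £10,414.13 = £1,284.87.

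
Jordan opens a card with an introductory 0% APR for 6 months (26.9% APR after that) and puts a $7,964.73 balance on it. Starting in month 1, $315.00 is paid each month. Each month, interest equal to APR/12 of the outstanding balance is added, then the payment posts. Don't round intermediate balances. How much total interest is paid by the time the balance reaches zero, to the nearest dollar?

$1,971

Promo months 1–6 at r₀ = 0%/12 = 0; months 7+ at r₁ = 26.9%/12 = 0.0224167.
After month 6 (no interest yet): B = $7,964.73 − 6·$315.00 = $6,074.73.
Then at r₁ with $315.00/mo: n₂ = −ln(1 − r₁·B/P)/ln(1+r₁) ≈ 25.54 → 26 more payments.
Total paid = 31·$315.00 + $170.50 = $9,935.50; interest = $9,935.50 − $7,964.73 = $1,970.77.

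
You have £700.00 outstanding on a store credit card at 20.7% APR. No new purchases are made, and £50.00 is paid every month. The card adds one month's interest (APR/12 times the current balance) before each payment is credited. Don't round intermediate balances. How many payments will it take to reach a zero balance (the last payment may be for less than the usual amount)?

17 payments

Monthly rate r = 20.7%/12 = 1.725% = 0.01725.
Recurrence: B ← B·(1+r) − £50.00.
Month 1: interest £12.07; balance after payment £662.08.
Month 2: interest £11.42; balance after payment £623.50.
Closed form: n = −ln(1 − rB₀/P)/ln(1+r) = −ln(0.7585)/ln(1.01725) ≈ 16.162, so the balance reaches zero during payment 17.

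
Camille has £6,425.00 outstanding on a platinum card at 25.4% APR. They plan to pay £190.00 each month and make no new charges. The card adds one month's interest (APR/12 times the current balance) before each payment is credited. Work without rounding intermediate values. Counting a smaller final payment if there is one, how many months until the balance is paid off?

61 months

Monthly rate r = 25.4%/12 = 2.11667% = 0.0211667.
Recurrence: B ← B·(1+r) − £190.00.
Month 1: interest £136.00; balance after payment £6,371.00.
Month 2: interest £134.85; balance after payment £6,315.85.
Closed form: n = −ln(1 − rB₀/P)/ln(1+r) = −ln(0.28423)/ln(1.02117) ≈ 60.058, so the balance reaches zero during payment 61.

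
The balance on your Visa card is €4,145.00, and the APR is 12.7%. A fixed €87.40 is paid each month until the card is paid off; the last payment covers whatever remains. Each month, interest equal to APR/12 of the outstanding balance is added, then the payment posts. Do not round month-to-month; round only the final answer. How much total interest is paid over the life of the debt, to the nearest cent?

€1,641.47

Monthly rate r = 12.7%/12 = 1.05833% = 0.0105833.
Payoff takes n = ⌈−ln(1 − rB₀/P)/ln(1+r)⌉ = ⌈66.206⌉ = 67 payments; the last is €18.07.
Total paid = 66·€87.40 + €18.07 = €5,786.47.
Total interest = total paid − principal = €5,786.47 − €4,145.00 = €1,641.47.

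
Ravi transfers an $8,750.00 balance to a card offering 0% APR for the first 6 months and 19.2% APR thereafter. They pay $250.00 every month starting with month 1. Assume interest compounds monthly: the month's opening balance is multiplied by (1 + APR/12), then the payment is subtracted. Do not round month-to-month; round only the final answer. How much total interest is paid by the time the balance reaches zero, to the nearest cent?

Promo months 1–6 at r₀ = 0%/12 = 0; months 7+ at r₁ = 19.2%/12 = 0.016.
After month 6 (no interest yet): B = $8,750.00 − 6·$250.00 = $7,250.00.
Then at r₁ with $250.00/mo: n₂ = −ln(1 − r₁·B/P)/ln(1+r₁) ≈ 39.29 → 40 more payments.
Total paid = 45·$250.00 + $72.23 = $11,322.23; interest = $11,322.23 − $8,750.00 = $2,572.23.

$2,572.23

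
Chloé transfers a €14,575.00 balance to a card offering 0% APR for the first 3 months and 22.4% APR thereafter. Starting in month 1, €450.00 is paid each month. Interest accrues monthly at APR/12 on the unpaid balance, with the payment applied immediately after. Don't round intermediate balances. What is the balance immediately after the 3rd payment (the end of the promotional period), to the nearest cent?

Promo months 1–3 at r₀ = 0%/12 = 0; months 4+ at r₁ = 22.4%/12 = 0.0186667.
After month 3 (no interest yet): B = €14,575.00 − 3·€450.00 = €13,225.00.

€13,225.00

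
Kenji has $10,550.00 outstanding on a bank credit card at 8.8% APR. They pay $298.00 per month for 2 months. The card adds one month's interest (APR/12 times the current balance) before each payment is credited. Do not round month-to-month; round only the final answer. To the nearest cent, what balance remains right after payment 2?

$10,107.12

Monthly rate r = 8.8%/12 = 0.733333% = 0.00733333.
Each month: B ← B·(1+r) − $298.00.
Month 1: interest $77.37; balance after payment $10,329.37.
Month 2: interest $75.75; balance after payment $10,107.12.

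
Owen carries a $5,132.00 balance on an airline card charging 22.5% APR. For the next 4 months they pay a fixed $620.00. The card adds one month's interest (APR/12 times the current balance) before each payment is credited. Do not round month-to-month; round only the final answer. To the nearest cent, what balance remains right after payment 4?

Monthly rate r = 22.5%/12 = 1.875% = 0.01875.
Each month: B ← B·(1+r) − $620.00.
Month 1: interest $96.22; balance after payment $4,608.23.
Month 2: interest $86.40; balance after payment $4,074.63.
Month 3: interest $76.40; balance after payment $3,531.03.
Month 4: interest $66.21; balance after payment $2,977.24.

$2,977.24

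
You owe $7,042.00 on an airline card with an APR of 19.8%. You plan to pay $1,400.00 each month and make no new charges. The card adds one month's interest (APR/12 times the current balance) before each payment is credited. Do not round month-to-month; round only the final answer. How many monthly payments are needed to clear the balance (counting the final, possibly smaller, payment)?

6 payments

Monthly rate r = 19.8%/12 = 1.65% = 0.0165.
Recurrence: B ← B·(1+r) − $1,400.00.
Month 1: interest $116.19; balance after payment $5,758.19.
Month 2: interest $95.01; balance after payment $4,453.20.
Month 3: interest $73.48; balance after payment $3,126.68.
Month 4: interest $51.59; balance after payment $1,778.27.
Month 5: interest $29.34; balance after payment $407.61.
Month 6: interest $6.73; balance after payment $0.00.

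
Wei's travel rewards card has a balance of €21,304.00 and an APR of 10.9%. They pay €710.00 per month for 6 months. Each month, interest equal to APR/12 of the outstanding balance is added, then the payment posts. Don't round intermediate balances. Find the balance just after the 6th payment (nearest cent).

€18,133.84

Monthly rate r = 10.9%/12 = 0.908333% = 0.00908333.
Each month: B ← B·(1+r) − €710.00.
Month 1: interest €193.51; balance after payment €20,787.51.
Month 2: interest €188.82; balance after payment €20,266.33.
Month 3: interest €184.09; balance after payment €19,740.42.
Month 4: interest €179.31; balance after payment €19,209.73.
Month 5: interest €174.49; balance after payment €18,674.21.
Month 6: interest €169.62; balance after payment €18,133.84.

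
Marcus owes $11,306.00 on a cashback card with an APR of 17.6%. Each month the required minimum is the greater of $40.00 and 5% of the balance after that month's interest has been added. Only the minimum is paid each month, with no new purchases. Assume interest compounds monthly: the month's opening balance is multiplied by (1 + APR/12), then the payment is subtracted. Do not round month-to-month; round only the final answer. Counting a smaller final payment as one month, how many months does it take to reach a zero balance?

Monthly rate r = 17.6%/12 = 1.46667% = 0.0146667.
While 5% of the post-interest balance exceeds $40.00, each month B ← (B·(1+r))·(1 − 0.05), i.e. B shrinks by the factor (1+r)·0.95 = 0.96393.
This holds for months 1–73. Entering month 74 the balance is $774.00; 5% of the post-interest balance is now below $40.00, so the flat $40.00 minimum applies from here.
From month 74 a fixed $40.00 at rate r clears $774.00 in 23 more payments. Total: 73 + 23 = 96 months.

96 months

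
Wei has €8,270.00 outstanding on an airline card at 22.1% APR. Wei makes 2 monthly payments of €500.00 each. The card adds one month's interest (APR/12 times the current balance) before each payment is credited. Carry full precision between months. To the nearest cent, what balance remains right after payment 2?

€7,568.21

Monthly rate r = 22.1%/12 = 1.84167% = 0.0184167.
Each month: B ← B·(1+r) − €500.00.
Month 1: interest €152.31; balance after payment €7,922.31.
Month 2: interest €145.90; balance after payment €7,568.21.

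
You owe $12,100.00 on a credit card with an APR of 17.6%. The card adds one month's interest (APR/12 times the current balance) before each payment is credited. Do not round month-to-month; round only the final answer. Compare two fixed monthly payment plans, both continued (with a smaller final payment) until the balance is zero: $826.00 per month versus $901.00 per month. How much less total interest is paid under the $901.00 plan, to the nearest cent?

Monthly rate r = 17.6%/12 = 1.46667% = 0.0146667.
At $826.00/mo: n = ⌈−ln(1 − rB₀/P)/ln(1+r)⌉ = 17 payments (last $507.40); total interest = total paid − $12,100.00 = $1,623.40.
At $901.00/mo: 16 payments (last $59.58); total interest $1,474.58.
Interest saved = $1,623.40 − $1,474.58 = $148.82.

$148.82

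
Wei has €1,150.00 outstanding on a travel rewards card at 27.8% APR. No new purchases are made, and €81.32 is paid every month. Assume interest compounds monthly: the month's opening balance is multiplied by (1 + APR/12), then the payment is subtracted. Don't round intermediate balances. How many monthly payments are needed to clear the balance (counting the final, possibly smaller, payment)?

18 months

Monthly rate r = 27.8%/12 = 2.31667% = 0.0231667.
Recurrence: B ← B·(1+r) − €81.32.
Month 1: interest €26.64; balance after payment €1,095.32.
Month 2: interest €25.37; balance after payment €1,039.38.
Closed form: n = −ln(1 − rB₀/P)/ln(1+r) = −ln(0.67238)/ln(1.02317) ≈ 17.331, so the balance reaches zero during payment 18.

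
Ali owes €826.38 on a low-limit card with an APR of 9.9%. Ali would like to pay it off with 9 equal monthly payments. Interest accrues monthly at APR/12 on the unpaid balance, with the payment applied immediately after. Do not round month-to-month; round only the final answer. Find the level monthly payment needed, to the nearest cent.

Monthly rate r = 9.9%/12 = 0.825% = 0.00825.
Level-payment amortization: P = B₀·r / (1 − (1+r)^(−n)) = 826.38·0.00825 / (1 − 1.00825^(−9)).
Denominator 1 − (1+r)^(−9) = 0.0712775927.
P = 6.81764 / 0.0712775927 ≈ 95.65.

€95.65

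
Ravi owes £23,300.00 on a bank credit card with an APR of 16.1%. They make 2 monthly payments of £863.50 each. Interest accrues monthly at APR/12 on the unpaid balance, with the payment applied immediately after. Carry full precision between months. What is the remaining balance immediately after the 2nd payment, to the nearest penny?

Monthly rate r = 16.1%/12 = 1.34167% = 0.0134167.
Each month: B ← B·(1+r) − £863.50.
Month 1: interest £312.61; balance after payment £22,749.11.
Month 2: interest £305.22; balance after payment £22,190.83.

£22,190.83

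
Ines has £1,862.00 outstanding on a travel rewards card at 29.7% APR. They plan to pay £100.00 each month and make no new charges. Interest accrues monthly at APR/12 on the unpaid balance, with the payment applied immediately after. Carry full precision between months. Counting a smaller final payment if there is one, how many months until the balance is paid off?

Monthly rate r = 29.7%/12 = 2.475% = 0.02475.
Recurrence: B ← B·(1+r) − £100.00.
Month 1: interest £46.08; balance after payment £1,808.08.
Month 2: interest £44.75; balance after payment £1,752.83.
Closed form: n = −ln(1 − rB₀/P)/ln(1+r) = −ln(0.53916)/ln(1.02475) ≈ 25.267, so the balance reaches zero during payment 26.

26 months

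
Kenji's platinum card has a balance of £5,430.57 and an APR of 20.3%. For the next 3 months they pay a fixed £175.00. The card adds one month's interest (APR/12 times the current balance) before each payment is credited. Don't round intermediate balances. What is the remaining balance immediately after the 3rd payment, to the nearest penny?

Monthly rate r = 20.3%/12 = 1.69167% = 0.0169167.
Each month: B ← B·(1+r) − £175.00.
Month 1: interest £91.87; balance after payment £5,347.44.
Month 2: interest £90.46; balance after payment £5,262.90.
Month 3: interest £89.03; balance after payment £5,176.93.

£5,176.93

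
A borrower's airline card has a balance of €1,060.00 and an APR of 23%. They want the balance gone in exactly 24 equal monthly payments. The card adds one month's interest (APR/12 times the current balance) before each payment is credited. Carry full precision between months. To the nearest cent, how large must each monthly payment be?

Monthly rate r = 23%/12 = 1.91667% = 0.0191667.
Level-payment amortization: P = B₀·r / (1 − (1+r)^(−n)) = 1060.00·0.0191667 / (1 − 1.01917^(−24)).
Denominator 1 − (1+r)^(−24) = 0.365962513.
P = 20.3167 / 0.365962513 ≈ 55.52.

€55.52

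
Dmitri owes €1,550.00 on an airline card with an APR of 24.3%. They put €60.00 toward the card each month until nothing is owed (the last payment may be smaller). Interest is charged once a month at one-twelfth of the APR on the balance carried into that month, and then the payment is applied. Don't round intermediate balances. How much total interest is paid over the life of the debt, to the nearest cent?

Monthly rate r = 24.3%/12 = 2.025% = 0.02025.
Payoff takes n = ⌈−ln(1 − rB₀/P)/ln(1+r)⌉ = ⌈36.937⌉ = 37 payments; the last is €56.25.
Total paid = 36·€60.00 + €56.25 = €2,216.25.
Total interest = total paid − principal = €2,216.25 − €1,550.00 = €666.25.

€666.25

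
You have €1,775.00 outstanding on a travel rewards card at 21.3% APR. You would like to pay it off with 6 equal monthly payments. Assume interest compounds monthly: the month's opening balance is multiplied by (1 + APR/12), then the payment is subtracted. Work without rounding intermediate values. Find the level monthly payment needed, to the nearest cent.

Monthly rate r = 21.3%/12 = 1.775% = 0.01775.
Level-payment amortization: P = B₀·r / (1 − (1+r)^(−n)) = 1775.00·0.01775 / (1 − 1.01775^(−6)).
Denominator 1 − (1+r)^(−6) = 0.100184782.
P = 31.5063 / 0.100184782 ≈ 314.48.

€314.48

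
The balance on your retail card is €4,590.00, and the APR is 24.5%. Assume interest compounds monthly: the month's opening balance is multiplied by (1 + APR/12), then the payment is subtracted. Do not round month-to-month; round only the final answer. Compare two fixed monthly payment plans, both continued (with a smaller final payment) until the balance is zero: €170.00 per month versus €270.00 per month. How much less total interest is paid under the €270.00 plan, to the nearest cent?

Monthly rate r = 24.5%/12 = 2.04167% = 0.0204167.
At €170.00/mo: n = ⌈−ln(1 − rB₀/P)/ln(1+r)⌉ = 40 payments (last €110.23); total interest = total paid − €4,590.00 = €2,150.23.
At €270.00/mo: 22 payments (last €25.26); total interest €1,105.26.
Interest saved = €2,150.23 − €1,105.26 = €1,044.97.

€1,044.97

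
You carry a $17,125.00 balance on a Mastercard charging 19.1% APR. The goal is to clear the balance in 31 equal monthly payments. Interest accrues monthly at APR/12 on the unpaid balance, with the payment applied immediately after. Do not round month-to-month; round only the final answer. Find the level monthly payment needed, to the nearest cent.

$704.17

Monthly rate r = 19.1%/12 = 1.59167% = 0.0159167.
Level-payment amortization: P = B₀·r / (1 − (1+r)^(−n)) = 17125.00·0.0159167 / (1 − 1.01592^(−31)).
Denominator 1 − (1+r)^(−31) = 0.387086259.
P = 272.573 / 0.387086259 ≈ 704.17.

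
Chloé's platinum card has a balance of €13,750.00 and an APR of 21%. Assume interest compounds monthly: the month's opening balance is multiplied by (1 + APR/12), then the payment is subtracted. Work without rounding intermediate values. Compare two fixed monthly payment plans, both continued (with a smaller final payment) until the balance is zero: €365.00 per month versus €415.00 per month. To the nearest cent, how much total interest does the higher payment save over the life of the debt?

€1,909.38

Monthly rate r = 21%/12 = 1.75% = 0.0175.
At €365.00/mo: n = ⌈−ln(1 − rB₀/P)/ln(1+r)⌉ = 63 payments (last €20.80); total interest = total paid − €13,750.00 = €8,900.80.
At €415.00/mo: 50 payments (last €406.42); total interest €6,991.42.
Interest saved = €8,900.80 − €6,991.42 = €1,909.38.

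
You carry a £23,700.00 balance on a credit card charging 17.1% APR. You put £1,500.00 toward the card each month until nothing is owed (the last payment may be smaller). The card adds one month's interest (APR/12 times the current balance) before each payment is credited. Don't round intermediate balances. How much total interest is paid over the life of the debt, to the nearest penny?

£3,342.29

Monthly rate r = 17.1%/12 = 1.425% = 0.01425.
Payoff takes n = ⌈−ln(1 − rB₀/P)/ln(1+r)⌉ = ⌈18.028⌉ = 19 payments; the last is £42.29.
Total paid = 18·£1,500.00 + £42.29 = £27,042.29.
Total interest = total paid − principal = £27,042.29 − £23,700.00 = £3,342.29.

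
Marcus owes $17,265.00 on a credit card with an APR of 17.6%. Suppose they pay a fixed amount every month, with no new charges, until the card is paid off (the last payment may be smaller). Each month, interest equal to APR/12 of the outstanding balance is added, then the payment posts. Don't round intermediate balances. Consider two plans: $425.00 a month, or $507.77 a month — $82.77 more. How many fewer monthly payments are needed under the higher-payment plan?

15 fewer payments

Monthly rate r = 17.6%/12 = 1.46667% = 0.0146667.
At $425.00/mo: n = ⌈−ln(1 − rB₀/P)/ln(1+r)⌉ = 63 payments (last $92.33); total interest = total paid − $17,265.00 = $9,177.33.
At $507.77/mo: 48 payments (last $217.27); total interest $6,817.46.
Payments saved = 63 − 48 = 15.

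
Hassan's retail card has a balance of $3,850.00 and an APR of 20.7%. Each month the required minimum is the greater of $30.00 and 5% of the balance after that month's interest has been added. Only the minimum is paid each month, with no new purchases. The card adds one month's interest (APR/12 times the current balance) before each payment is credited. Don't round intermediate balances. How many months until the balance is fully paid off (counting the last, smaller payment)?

80 months

Monthly rate r = 20.7%/12 = 1.725% = 0.01725.
While 5% of the post-interest balance exceeds $30.00, each month B ← (B·(1+r))·(1 − 0.05), i.e. B shrinks by the factor (1+r)·0.95 = 0.96639.
This holds for months 1–55. Entering month 56 the balance is $587.20; 5% of the post-interest balance is now below $30.00, so the flat $30.00 minimum applies from here.
From month 56 a fixed $30.00 at rate r clears $587.20 in 25 more payments. Total: 55 + 25 = 80 months.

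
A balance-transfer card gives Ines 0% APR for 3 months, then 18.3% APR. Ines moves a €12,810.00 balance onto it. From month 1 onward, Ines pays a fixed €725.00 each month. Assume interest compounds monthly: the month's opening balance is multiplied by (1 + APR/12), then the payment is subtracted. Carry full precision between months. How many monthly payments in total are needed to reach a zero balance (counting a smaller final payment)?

20 payments

Promo months 1–3 at r₀ = 0%/12 = 0; months 4+ at r₁ = 18.3%/12 = 0.01525.
After month 3 (no interest yet): B = €12,810.00 − 3·€725.00 = €10,635.00.
Then at r₁ with €725.00/mo: n₂ = −ln(1 − r₁·B/P)/ln(1+r₁) ≈ 16.73 → 17 more payments.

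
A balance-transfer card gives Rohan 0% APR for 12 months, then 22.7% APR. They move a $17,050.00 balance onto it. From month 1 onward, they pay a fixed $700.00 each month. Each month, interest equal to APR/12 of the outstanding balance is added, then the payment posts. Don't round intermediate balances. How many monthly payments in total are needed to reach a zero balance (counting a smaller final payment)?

27 months

Promo months 1–12 at r₀ = 0%/12 = 0; months 13+ at r₁ = 22.7%/12 = 0.0189167.
After month 12 (no interest yet): B = $17,050.00 − 12·$700.00 = $8,650.00.
Then at r₁ with $700.00/mo: n₂ = −ln(1 − r₁·B/P)/ln(1+r₁) ≈ 14.21 → 15 more payments.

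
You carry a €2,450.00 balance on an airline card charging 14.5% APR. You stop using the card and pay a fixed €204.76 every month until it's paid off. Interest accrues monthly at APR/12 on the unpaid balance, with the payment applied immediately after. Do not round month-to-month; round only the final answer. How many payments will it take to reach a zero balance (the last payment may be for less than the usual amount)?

14 months

Monthly rate r = 14.5%/12 = 1.20833% = 0.0120833.
Recurrence: B ← B·(1+r) − €204.76.
Month 1: interest €29.60; balance after payment €2,274.84.
Month 2: interest €27.49; balance after payment €2,097.57.
Closed form: n = −ln(1 − rB₀/P)/ln(1+r) = −ln(0.85542)/ln(1.01208) ≈ 13.002, so the balance reaches zero during payment 14.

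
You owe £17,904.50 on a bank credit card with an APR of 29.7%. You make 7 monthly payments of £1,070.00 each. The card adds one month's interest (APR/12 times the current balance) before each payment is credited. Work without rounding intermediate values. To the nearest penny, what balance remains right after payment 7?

£13,176.86

Monthly rate r = 29.7%/12 = 2.475% = 0.02475.
Each month: B ← B·(1+r) − £1,070.00.
Month 1: interest £443.14; balance after payment £17,277.64.
Month 2: interest £427.62; balance after payment £16,635.26.
Month 3: interest £411.72; balance after payment £15,976.98.
Month 4: interest £395.43; balance after payment £15,302.41.
Month 5: interest £378.73; balance after payment £14,611.15.
Month 6: interest £361.63; balance after payment £13,902.77.
Month 7: interest £344.09; balance after payment £13,176.86.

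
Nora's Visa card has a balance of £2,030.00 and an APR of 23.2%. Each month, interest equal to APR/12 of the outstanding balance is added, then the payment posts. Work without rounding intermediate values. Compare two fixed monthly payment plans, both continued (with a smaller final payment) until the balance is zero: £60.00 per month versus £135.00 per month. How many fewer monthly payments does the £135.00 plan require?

38 fewer payments

Monthly rate r = 23.2%/12 = 1.93333% = 0.0193333.
At £60.00/mo: n = ⌈−ln(1 − rB₀/P)/ln(1+r)⌉ = 56 payments (last £26.63); total interest = total paid − £2,030.00 = £1,296.63.
At £135.00/mo: 18 payments (last £126.76); total interest £391.76.
Payments saved = 56 − 18 = 38.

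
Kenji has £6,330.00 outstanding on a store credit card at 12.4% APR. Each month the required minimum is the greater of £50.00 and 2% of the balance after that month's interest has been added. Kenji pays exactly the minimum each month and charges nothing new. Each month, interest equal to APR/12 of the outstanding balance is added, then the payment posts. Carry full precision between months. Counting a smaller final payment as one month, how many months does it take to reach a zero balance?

165 months

Monthly rate r = 12.4%/12 = 1.03333% = 0.0103333.
While 2% of the post-interest balance exceeds £50.00, each month B ← (B·(1+r))·(1 − 0.02), i.e. B shrinks by the factor (1+r)·0.98 = 0.99013.
This holds for months 1–95. Entering month 96 the balance is £2,466.19; 2% of the post-interest balance is now below £50.00, so the flat £50.00 minimum applies from here.
From month 96 a fixed £50.00 at rate r clears £2,466.19 in 70 more payments. Total: 95 + 70 = 165 months.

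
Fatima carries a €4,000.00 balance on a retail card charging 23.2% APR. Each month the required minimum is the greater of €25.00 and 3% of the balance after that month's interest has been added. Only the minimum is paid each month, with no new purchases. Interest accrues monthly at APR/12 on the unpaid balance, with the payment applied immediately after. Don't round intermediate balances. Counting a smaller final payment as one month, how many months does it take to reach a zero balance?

193 months

Monthly rate r = 23.2%/12 = 1.93333% = 0.0193333.
While 3% of the post-interest balance exceeds €25.00, each month B ← (B·(1+r))·(1 − 0.03), i.e. B shrinks by the factor (1+r)·0.97 = 0.98875.
This holds for months 1–141. Entering month 142 the balance is €811.83; 3% of the post-interest balance is now below €25.00, so the flat €25.00 minimum applies from here.
From month 142 a fixed €25.00 at rate r clears €811.83 in 52 more payments. Total: 141 + 52 = 193 months.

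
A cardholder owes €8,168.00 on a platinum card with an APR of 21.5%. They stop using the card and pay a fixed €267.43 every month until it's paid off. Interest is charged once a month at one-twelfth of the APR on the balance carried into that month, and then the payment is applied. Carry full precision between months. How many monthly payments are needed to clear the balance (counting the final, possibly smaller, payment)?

Monthly rate r = 21.5%/12 = 1.79167% = 0.0179167.
Recurrence: B ← B·(1+r) − €267.43.
Month 1: interest €146.34; balance after payment €8,046.91.
Month 2: interest €144.17; balance after payment €7,923.66.
Closed form: n = −ln(1 − rB₀/P)/ln(1+r) = −ln(0.45278)/ln(1.01792) ≈ 44.619, so the balance reaches zero during payment 45.

45 payments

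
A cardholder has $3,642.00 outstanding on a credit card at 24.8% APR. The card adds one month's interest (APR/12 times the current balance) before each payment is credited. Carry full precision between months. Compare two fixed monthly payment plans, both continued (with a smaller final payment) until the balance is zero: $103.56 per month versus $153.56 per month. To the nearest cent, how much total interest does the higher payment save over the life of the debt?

Monthly rate r = 24.8%/12 = 2.06667% = 0.0206667.
At $103.56/mo: n = ⌈−ln(1 − rB₀/P)/ln(1+r)⌉ = 64 payments (last $45.03); total interest = total paid − $3,642.00 = $2,927.31.
At $153.56/mo: 33 payments (last $143.13); total interest $1,415.05.
Interest saved = $2,927.31 − $1,415.05 = $1,512.26.

$1,512.26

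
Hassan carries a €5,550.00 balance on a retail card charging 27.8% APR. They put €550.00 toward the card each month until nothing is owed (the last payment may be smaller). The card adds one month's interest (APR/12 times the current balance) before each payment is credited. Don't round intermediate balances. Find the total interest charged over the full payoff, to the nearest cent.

€846.09

Monthly rate r = 27.8%/12 = 2.31667% = 0.0231667.
Payoff takes n = ⌈−ln(1 − rB₀/P)/ln(1+r)⌉ = ⌈11.627⌉ = 12 payments; the last is €346.09.
Total paid = 11·€550.00 + €346.09 = €6,396.09.
Total interest = total paid − principal = €6,396.09 − €5,550.00 = €846.09.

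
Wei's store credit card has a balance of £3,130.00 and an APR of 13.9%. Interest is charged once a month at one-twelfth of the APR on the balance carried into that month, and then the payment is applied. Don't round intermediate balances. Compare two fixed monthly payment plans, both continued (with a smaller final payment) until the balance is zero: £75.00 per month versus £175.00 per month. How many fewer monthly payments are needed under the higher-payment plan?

Monthly rate r = 13.9%/12 = 1.15833% = 0.0115833.
At £75.00/mo: n = ⌈−ln(1 − rB₀/P)/ln(1+r)⌉ = 58 payments (last £26.49); total interest = total paid − £3,130.00 = £1,171.49.
At £175.00/mo: 21 payments (last £27.78); total interest £397.78.
Payments saved = 58 − 21 = 37.

37 fewer payments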